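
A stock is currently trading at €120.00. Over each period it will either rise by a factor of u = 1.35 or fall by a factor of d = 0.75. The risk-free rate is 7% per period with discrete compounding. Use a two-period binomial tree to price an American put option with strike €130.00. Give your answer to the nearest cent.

€19.29

Risk-neutral probability p = (1 + 0.07 − 0.75)/(1.35 − 0.75) = 0.3200/0.6000 = 0.5333
Terminal stock prices: S_uu = 218.7, S_ud = 121.5, S_dd = 67.5
Terminal payoffs (K − S): max(-88.7, 0) = 0, max(8.5, 0) = 8.5, max(62.5, 0) = 62.5
Node u (S = 162): continuation = 1/1.07·[0.5333·0.0000 + 0.4667·8.5000] = 3.7072; exercise value = 0.0000 ≤ continuation, so V_u = 3.7072
Node d (S = 90): continuation = 1/1.07·[0.5333·8.5000 + 0.4667·62.5000] = 31.4953; exercise value = 40.0000 > continuation, so V_d = 40.0000 (exercise)
Node 0 (S = 120): continuation = 1/1.07·[0.5333·3.7072 + 0.4667·40.0000] = 19.2933; exercise value = 10.0000 ≤ continuation, so V_0 = 19.2933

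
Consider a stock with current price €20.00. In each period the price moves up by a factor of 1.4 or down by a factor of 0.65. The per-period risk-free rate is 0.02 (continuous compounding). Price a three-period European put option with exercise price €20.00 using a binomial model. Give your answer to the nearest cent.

€4.70

Risk-neutral probability p = (e^0.02 − 0.65)/(1.4 − 0.65) = 0.3702/0.7500 = 0.4936
Terminal stock prices: S_uuu = 54.88, S_uud = 25.48, S_udd = 11.83, S_ddd = 5.492
Terminal payoffs (K − S): max(-34.88, 0) = 0, max(-5.48, 0) = 0, max(8.17, 0) = 8.17, max(14.51, 0) = 14.51
Node uu (S = 39.2): V_uu = e^(−0.02)·[0.4936·0.0000 + 0.5064·0.0000] = 0.0000
Node ud (S = 18.2): V_ud = e^(−0.02)·[0.4936·0.0000 + 0.5064·8.1700] = 4.0553
Node dd (S = 8.45): V_dd = e^(−0.02)·[0.4936·8.1700 + 0.5064·14.5075] = 11.1540
Node u (S = 28): V_u = e^(−0.02)·[0.4936·0.0000 + 0.5064·4.0553] = 2.0130
Node d (S = 13): V_d = e^(−0.02)·[0.4936·4.0553 + 0.5064·11.1540] = 7.4986
Node 0 (S = 20): V_0 = e^(−0.02)·[0.4936·2.0130 + 0.5064·7.4986] = 4.6960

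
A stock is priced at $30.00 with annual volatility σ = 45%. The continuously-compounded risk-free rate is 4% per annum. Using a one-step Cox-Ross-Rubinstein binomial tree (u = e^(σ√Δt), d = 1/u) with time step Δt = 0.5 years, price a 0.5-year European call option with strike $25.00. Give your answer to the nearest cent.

$7.20

CRR parameters: u = e^(σ√Δt) = e^(0.45·√0.5) = 1.3746, d = 1/u = 0.7275
Per-period rate: rΔt = 0.04·0.5 = 0.02, so R = e^0.02 = 1.0202
Risk-neutral probability p = (e^0.02 − 0.7275)/(1.3746 − 0.7275) = 0.2927/0.6472 = 0.4523
Terminal stock prices: S_u = 41.24, S_d = 21.82
Terminal payoffs (S − K): max(16.24, 0) = 16.24, max(-3.176, 0) = 0
Node 0 (S = 30): V_0 = e^(−0.02)·[0.4523·16.2395 + 0.5477·0.0000] = 7.2001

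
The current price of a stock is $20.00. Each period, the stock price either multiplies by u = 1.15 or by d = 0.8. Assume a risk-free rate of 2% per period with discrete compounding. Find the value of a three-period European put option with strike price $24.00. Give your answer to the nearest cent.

Risk-neutral probability p = (1 + 0.02 − 0.8)/(1.15 − 0.8) = 0.2200/0.3500 = 0.6286
Terminal stock prices: S_uuu = 30.42, S_uud = 21.16, S_udd = 14.72, S_ddd = 10.24
Terminal payoffs (K − S): max(-6.417, 0) = 0, max(2.84, 0) = 2.84, max(9.28, 0) = 9.28, max(13.76, 0) = 13.76
Node uu (S = 26.45): V_uu = 1/1.02·[0.6286·0.0000 + 0.3714·2.8400] = 1.0342
Node ud (S = 18.4): V_ud = 1/1.02·[0.6286·2.8400 + 0.3714·9.2800] = 5.1294
Node dd (S = 12.8): V_dd = 1/1.02·[0.6286·9.2800 + 0.3714·13.7600] = 10.7294
Node u (S = 23): V_u = 1/1.02·[0.6286·1.0342 + 0.3714·5.1294] = 2.5052
Node d (S = 16): V_d = 1/1.02·[0.6286·5.1294 + 0.3714·10.7294] = 7.0681
Node 0 (S = 20): V_0 = 1/1.02·[0.6286·2.5052 + 0.3714·7.0681] = 4.1176

$4.12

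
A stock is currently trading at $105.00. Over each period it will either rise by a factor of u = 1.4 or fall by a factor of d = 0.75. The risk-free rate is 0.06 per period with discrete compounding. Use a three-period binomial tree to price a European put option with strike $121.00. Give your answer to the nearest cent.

Risk-neutral probability p = (1 + 0.06 − 0.75)/(1.4 − 0.75) = 0.3100/0.6500 = 0.4769
Terminal stock prices: S_uuu = 288.1, S_uud = 154.3, S_udd = 82.69, S_ddd = 44.3
Terminal payoffs (K − S): max(-167.1, 0) = 0, max(-33.35, 0) = 0, max(38.31, 0) = 38.31, max(76.7, 0) = 76.7
Node uu (S = 205.8): V_uu = 1/1.06·[0.4769·0.0000 + 0.5231·0.0000] = 0.0000
Node ud (S = 110.2): V_ud = 1/1.06·[0.4769·0.0000 + 0.5231·38.3125] = 18.9060
Node dd (S = 59.06): V_dd = 1/1.06·[0.4769·38.3125 + 0.5231·76.7031] = 55.0884
Node u (S = 147): V_u = 1/1.06·[0.4769·0.0000 + 0.5231·18.9060] = 9.3295
Node d (S = 78.75): V_d = 1/1.06·[0.4769·18.9060 + 0.5231·55.0884] = 35.6908
Node 0 (S = 105): V_0 = 1/1.06·[0.4769·9.3295 + 0.5231·35.6908] = 21.8099

$21.81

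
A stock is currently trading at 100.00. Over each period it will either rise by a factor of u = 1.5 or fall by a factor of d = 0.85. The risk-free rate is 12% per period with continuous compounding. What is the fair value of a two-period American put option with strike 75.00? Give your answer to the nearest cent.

Risk-neutral probability p = (e^0.12 − 0.85)/(1.5 − 0.85) = 0.2775/0.6500 = 0.4269
Terminal stock prices: S_uu = 225, S_ud = 127.5, S_dd = 72.25
Terminal payoffs (K − S): max(-150, 0) = 0, max(-52.5, 0) = 0, max(2.75, 0) = 2.75
Node u (S = 150): continuation = e^(−0.12)·[0.4269·0.0000 + 0.5731·0.0000] = 0.0000; exercise value = 0.0000 ≤ continuation, so V_u = 0.0000
Node d (S = 85): continuation = e^(−0.12)·[0.4269·0.0000 + 0.5731·2.7500] = 1.3978; exercise value = 0.0000 ≤ continuation, so V_d = 1.3978
Node 0 (S = 100): continuation = e^(−0.12)·[0.4269·0.0000 + 0.5731·1.3978] = 0.7105; exercise value = 0.0000 ≤ continuation, so V_0 = 0.7105

0.71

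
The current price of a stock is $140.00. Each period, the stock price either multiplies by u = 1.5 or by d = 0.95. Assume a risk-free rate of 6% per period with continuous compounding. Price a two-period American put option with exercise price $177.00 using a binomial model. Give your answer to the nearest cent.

Risk-neutral probability p = (e^0.06 − 0.95)/(1.5 − 0.95) = 0.1118/0.5500 = 0.2033
Terminal stock prices: S_uu = 315, S_ud = 199.5, S_dd = 126.3
Terminal payoffs (K − S): max(-138, 0) = 0, max(-22.5, 0) = 0, max(50.65, 0) = 50.65
Node u (S = 210): continuation = e^(−0.06)·[0.2033·0.0000 + 0.7967·0.0000] = 0.0000; exercise value = 0.0000 ≤ continuation, so V_u = 0.0000
Node d (S = 133): continuation = e^(−0.06)·[0.2033·0.0000 + 0.7967·50.6500] = 38.0010; exercise value = 44.0000 > continuation, so V_d = 44.0000 (exercise)
Node 0 (S = 140): continuation = e^(−0.06)·[0.2033·0.0000 + 0.7967·44.0000] = 33.0117; exercise value = 37.0000 > continuation, so V_0 = 37.0000 (exercise)

$37.00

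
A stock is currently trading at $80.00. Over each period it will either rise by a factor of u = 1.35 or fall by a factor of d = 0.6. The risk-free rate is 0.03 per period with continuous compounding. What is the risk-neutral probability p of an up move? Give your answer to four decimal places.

Risk-neutral probability p = (e^0.03 − 0.6)/(1.35 − 0.6) = 0.4305/0.7500 = 0.5739

p = 0.5739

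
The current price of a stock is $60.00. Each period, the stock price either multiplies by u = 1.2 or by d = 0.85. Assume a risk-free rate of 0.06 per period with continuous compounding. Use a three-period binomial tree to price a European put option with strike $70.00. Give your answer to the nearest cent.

Risk-neutral probability p = (e^0.06 − 0.85)/(1.2 − 0.85) = 0.2118/0.3500 = 0.6052
Terminal stock prices: S_uuu = 103.7, S_uud = 73.44, S_udd = 52.02, S_ddd = 36.85
Terminal payoffs (K − S): max(-33.68, 0) = 0, max(-3.44, 0) = 0, max(17.98, 0) = 17.98, max(33.15, 0) = 33.15
Node uu (S = 86.4): V_uu = e^(−0.06)·[0.6052·0.0000 + 0.3948·0.0000] = 0.0000
Node ud (S = 61.2): V_ud = e^(−0.06)·[0.6052·0.0000 + 0.3948·17.9800] = 6.6843
Node dd (S = 43.35): V_dd = e^(−0.06)·[0.6052·17.9800 + 0.3948·33.1525] = 22.5735
Node u (S = 72): V_u = e^(−0.06)·[0.6052·0.0000 + 0.3948·6.6843] = 2.4850
Node d (S = 51): V_d = e^(−0.06)·[0.6052·6.6843 + 0.3948·22.5735] = 12.2021
Node 0 (S = 60): V_0 = e^(−0.06)·[0.6052·2.4850 + 0.3948·12.2021] = 5.9527

$5.95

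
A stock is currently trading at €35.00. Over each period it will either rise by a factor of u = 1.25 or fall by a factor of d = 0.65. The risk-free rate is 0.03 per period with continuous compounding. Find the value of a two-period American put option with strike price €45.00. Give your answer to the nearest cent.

Risk-neutral probability p = (e^0.03 − 0.65)/(1.25 − 0.65) = 0.3805/0.6000 = 0.6341
Terminal stock prices: S_uu = 54.69, S_ud = 28.44, S_dd = 14.79
Terminal payoffs (K − S): max(-9.688, 0) = 0, max(16.56, 0) = 16.56, max(30.21, 0) = 30.21
Node u (S = 43.75): continuation = e^(−0.03)·[0.6341·0.0000 + 0.3659·16.5625] = 5.8813; exercise value = 1.2500 ≤ continuation, so V_u = 5.8813
Node d (S = 22.75): continuation = e^(−0.03)·[0.6341·16.5625 + 0.3659·30.2125] = 20.9200; exercise value = 22.2500 > continuation, so V_d = 22.2500 (exercise)
Node 0 (S = 35): continuation = e^(−0.03)·[0.6341·5.8813 + 0.3659·22.2500] = 11.5199; exercise value = 10.0000 ≤ continuation, so V_0 = 11.5199

€11.52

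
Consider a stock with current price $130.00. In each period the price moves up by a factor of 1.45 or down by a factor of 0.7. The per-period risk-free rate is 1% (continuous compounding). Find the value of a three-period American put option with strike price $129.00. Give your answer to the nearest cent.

Risk-neutral probability p = (e^0.01 − 0.7)/(1.45 − 0.7) = 0.3101/0.7500 = 0.4134
Terminal stock prices: S_uuu = 396.3, S_uud = 191.3, S_udd = 92.36, S_ddd = 44.59
Terminal payoffs (K − S): max(-267.3, 0) = 0, max(-62.33, 0) = 0, max(36.64, 0) = 36.64, max(84.41, 0) = 84.41
Node uu (S = 273.3): continuation = e^(−0.01)·[0.4134·0.0000 + 0.5866·0.0000] = 0.0000; exercise value = 0.0000 ≤ continuation, so V_uu = 0.0000
Node ud (S = 131.9): continuation = e^(−0.01)·[0.4134·0.0000 + 0.5866·36.6350] = 21.2763; exercise value = 0.0000 ≤ continuation, so V_ud = 21.2763
Node dd (S = 63.7): continuation = e^(−0.01)·[0.4134·36.6350 + 0.5866·84.4100] = 64.0164; exercise value = 65.3000 > continuation, so V_dd = 65.3000 (exercise)
Node u (S = 188.5): continuation = e^(−0.01)·[0.4134·0.0000 + 0.5866·21.2763] = 12.3565; exercise value = 0.0000 ≤ continuation, so V_u = 12.3565
Node d (S = 91): continuation = e^(−0.01)·[0.4134·21.2763 + 0.5866·65.3000] = 46.6319; exercise value = 38.0000 ≤ continuation, so V_d = 46.6319
Node 0 (S = 130): continuation = e^(−0.01)·[0.4134·12.3565 + 0.5866·46.6319] = 32.1394; exercise value = 0.0000 ≤ continuation, so V_0 = 32.1394

$32.14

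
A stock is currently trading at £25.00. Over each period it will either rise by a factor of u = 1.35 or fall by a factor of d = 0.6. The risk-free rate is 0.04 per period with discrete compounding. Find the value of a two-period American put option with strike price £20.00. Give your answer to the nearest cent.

£1.99

Risk-neutral probability p = (1 + 0.04 − 0.6)/(1.35 − 0.6) = 0.4400/0.7500 = 0.5867
Terminal stock prices: S_uu = 45.56, S_ud = 20.25, S_dd = 9
Terminal payoffs (K − S): max(-25.56, 0) = 0, max(-0.25, 0) = 0, max(11, 0) = 11
Node u (S = 33.75): continuation = 1/1.04·[0.5867·0.0000 + 0.4133·0.0000] = 0.0000; exercise value = 0.0000 ≤ continuation, so V_u = 0.0000
Node d (S = 15): continuation = 1/1.04·[0.5867·0.0000 + 0.4133·11.0000] = 4.3718; exercise value = 5.0000 > continuation, so V_d = 5.0000 (exercise)
Node 0 (S = 25): continuation = 1/1.04·[0.5867·0.0000 + 0.4133·5.0000] = 1.9872; exercise value = 0.0000 ≤ continuation, so V_0 = 1.9872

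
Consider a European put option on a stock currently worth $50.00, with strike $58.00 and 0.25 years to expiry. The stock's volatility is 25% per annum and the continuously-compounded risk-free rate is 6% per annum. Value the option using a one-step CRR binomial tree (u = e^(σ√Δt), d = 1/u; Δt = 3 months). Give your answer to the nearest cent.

$7.14

CRR parameters: u = e^(σ√Δt) = e^(0.25·√0.25) = 1.1331, d = 1/u = 0.8825
Per-period rate: rΔt = 0.06·0.25 = 0.015, so R = e^0.015 = 1.0151
Risk-neutral probability p = (e^0.015 − 0.8825)/(1.1331 − 0.8825) = 0.1326/0.2507 = 0.5291
Terminal stock prices: S_u = 56.66, S_d = 44.12
Terminal payoffs (K − S): max(1.343, 0) = 1.343, max(13.88, 0) = 13.88
Node 0 (S = 50): V_0 = e^(−0.015)·[0.5291·1.3426 + 0.4709·13.8752] = 7.1365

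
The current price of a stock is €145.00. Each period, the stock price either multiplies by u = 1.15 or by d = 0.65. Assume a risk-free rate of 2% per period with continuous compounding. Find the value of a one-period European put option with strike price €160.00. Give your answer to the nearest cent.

Risk-neutral probability p = (e^0.02 − 0.65)/(1.15 − 0.65) = 0.3702/0.5000 = 0.7404
Terminal stock prices: S_u = 166.8, S_d = 94.25
Terminal payoffs (K − S): max(-6.75, 0) = 0, max(65.75, 0) = 65.75
Node 0 (S = 145): V_0 = e^(−0.02)·[0.7404·0.0000 + 0.2596·65.7500] = 16.7305

€16.73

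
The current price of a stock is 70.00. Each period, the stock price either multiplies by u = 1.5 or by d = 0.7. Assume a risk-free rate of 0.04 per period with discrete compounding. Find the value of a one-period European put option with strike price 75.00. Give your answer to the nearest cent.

Risk-neutral probability p = (1 + 0.04 − 0.7)/(1.5 − 0.7) = 0.3400/0.8000 = 0.4250
Terminal stock prices: S_u = 105, S_d = 49
Terminal payoffs (K − S): max(-30, 0) = 0, max(26, 0) = 26
Node 0 (S = 70): V_0 = 1/1.04·[0.4250·0.0000 + 0.5750·26.0000] = 14.3750

14.37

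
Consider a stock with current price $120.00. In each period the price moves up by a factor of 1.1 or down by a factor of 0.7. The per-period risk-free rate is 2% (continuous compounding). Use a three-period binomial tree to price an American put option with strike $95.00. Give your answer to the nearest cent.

$3.20

Risk-neutral probability p = (e^0.02 − 0.7)/(1.1 − 0.7) = 0.3202/0.4000 = 0.8005
Terminal stock prices: S_uuu = 159.7, S_uud = 101.6, S_udd = 64.68, S_ddd = 41.16
Terminal payoffs (K − S): max(-64.72, 0) = 0, max(-6.64, 0) = 0, max(30.32, 0) = 30.32, max(53.84, 0) = 53.84
Node uu (S = 145.2): continuation = e^(−0.02)·[0.8005·0.0000 + 0.1995·0.0000] = 0.0000; exercise value = 0.0000 ≤ continuation, so V_uu = 0.0000
Node ud (S = 92.4): continuation = e^(−0.02)·[0.8005·0.0000 + 0.1995·30.3200] = 5.9290; exercise value = 2.6000 ≤ continuation, so V_ud = 5.9290
Node dd (S = 58.8): continuation = e^(−0.02)·[0.8005·30.3200 + 0.1995·53.8400] = 34.3189; exercise value = 36.2000 > continuation, so V_dd = 36.2000 (exercise)
Node u (S = 132): continuation = e^(−0.02)·[0.8005·0.0000 + 0.1995·5.9290] = 1.1594; exercise value = 0.0000 ≤ continuation, so V_u = 1.1594
Node d (S = 84): continuation = e^(−0.02)·[0.8005·5.9290 + 0.1995·36.2000] = 11.7310; exercise value = 11.0000 ≤ continuation, so V_d = 11.7310
Node 0 (S = 120): continuation = e^(−0.02)·[0.8005·1.1594 + 0.1995·11.7310] = 3.2037; exercise value = 0.0000 ≤ continuation, so V_0 = 3.2037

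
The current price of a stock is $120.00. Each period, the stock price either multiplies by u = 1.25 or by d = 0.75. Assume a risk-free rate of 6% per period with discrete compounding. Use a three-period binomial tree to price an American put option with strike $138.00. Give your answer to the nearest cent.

$22.55

Risk-neutral probability p = (1 + 0.06 − 0.75)/(1.25 − 0.75) = 0.3100/0.5000 = 0.6200
Terminal stock prices: S_uuu = 234.4, S_uud = 140.6, S_udd = 84.38, S_ddd = 50.62
Terminal payoffs (K − S): max(-96.38, 0) = 0, max(-2.625, 0) = 0, max(53.62, 0) = 53.62, max(87.38, 0) = 87.38
Node uu (S = 187.5): continuation = 1/1.06·[0.6200·0.0000 + 0.3800·0.0000] = 0.0000; exercise value = 0.0000 ≤ continuation, so V_uu = 0.0000
Node ud (S = 112.5): continuation = 1/1.06·[0.6200·0.0000 + 0.3800·53.6250] = 19.2241; exercise value = 25.5000 > continuation, so V_ud = 25.5000 (exercise)
Node dd (S = 67.5): continuation = 1/1.06·[0.6200·53.6250 + 0.3800·87.3750] = 62.6887; exercise value = 70.5000 > continuation, so V_dd = 70.5000 (exercise)
Node u (S = 150): continuation = 1/1.06·[0.6200·0.0000 + 0.3800·25.5000] = 9.1415; exercise value = 0.0000 ≤ continuation, so V_u = 9.1415
Node d (S = 90): continuation = 1/1.06·[0.6200·25.5000 + 0.3800·70.5000] = 40.1887; exercise value = 48.0000 > continuation, so V_d = 48.0000 (exercise)
Node 0 (S = 120): continuation = 1/1.06·[0.6200·9.1415 + 0.3800·48.0000] = 22.5545; exercise value = 18.0000 ≤ continuation, so V_0 = 22.5545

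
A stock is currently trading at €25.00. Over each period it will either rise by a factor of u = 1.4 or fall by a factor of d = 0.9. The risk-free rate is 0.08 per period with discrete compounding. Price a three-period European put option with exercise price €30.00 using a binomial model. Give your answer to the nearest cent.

Risk-neutral probability p = (1 + 0.08 − 0.9)/(1.4 − 0.9) = 0.1800/0.5000 = 0.3600
Terminal stock prices: S_uuu = 68.6, S_uud = 44.1, S_udd = 28.35, S_ddd = 18.23
Terminal payoffs (K − S): max(-38.6, 0) = 0, max(-14.1, 0) = 0, max(1.65, 0) = 1.65, max(11.77, 0) = 11.77
Node uu (S = 49): V_uu = 1/1.08·[0.3600·0.0000 + 0.6400·0.0000] = 0.0000
Node ud (S = 31.5): V_ud = 1/1.08·[0.3600·0.0000 + 0.6400·1.6500] = 0.9778
Node dd (S = 20.25): V_dd = 1/1.08·[0.3600·1.6500 + 0.6400·11.7750] = 7.5278
Node u (S = 35): V_u = 1/1.08·[0.3600·0.0000 + 0.6400·0.9778] = 0.5794
Node d (S = 22.5): V_d = 1/1.08·[0.3600·0.9778 + 0.6400·7.5278] = 4.7868
Node 0 (S = 25): V_0 = 1/1.08·[0.3600·0.5794 + 0.6400·4.7868] = 3.0298

€3.03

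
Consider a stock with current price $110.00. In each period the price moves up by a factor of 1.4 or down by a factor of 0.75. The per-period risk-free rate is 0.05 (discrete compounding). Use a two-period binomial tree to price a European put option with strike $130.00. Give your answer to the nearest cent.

Risk-neutral probability p = (1 + 0.05 − 0.75)/(1.4 − 0.75) = 0.3000/0.6500 = 0.4615
Terminal stock prices: S_uu = 215.6, S_ud = 115.5, S_dd = 61.88
Terminal payoffs (K − S): max(-85.6, 0) = 0, max(14.5, 0) = 14.5, max(68.12, 0) = 68.12
Node u (S = 154): V_u = 1/1.05·[0.4615·0.0000 + 0.5385·14.5000] = 7.4359
Node d (S = 82.5): V_d = 1/1.05·[0.4615·14.5000 + 0.5385·68.1250] = 41.3095
Node 0 (S = 110): V_0 = 1/1.05·[0.4615·7.4359 + 0.5385·41.3095] = 24.4529

$24.45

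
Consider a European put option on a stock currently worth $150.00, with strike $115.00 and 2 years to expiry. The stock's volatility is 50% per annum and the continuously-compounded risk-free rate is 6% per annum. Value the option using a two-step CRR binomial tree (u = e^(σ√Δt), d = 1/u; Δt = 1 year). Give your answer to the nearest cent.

CRR parameters: u = e^(σ√Δt) = e^(0.5·√1) = 1.6487, d = 1/u = 0.6065
Per-period rate: rΔt = 0.06·1 = 0.06, so R = e^0.06 = 1.0618
Risk-neutral probability p = (e^0.06 − 0.6065)/(1.6487 − 0.6065) = 0.4553/1.0422 = 0.4369
Terminal stock prices: S_uu = 407.7, S_ud = 150, S_dd = 55.18
Terminal payoffs (K − S): max(-292.7, 0) = 0, max(-35, 0) = 0, max(59.82, 0) = 59.82
Node u (S = 247.3): V_u = e^(−0.06)·[0.4369·0.0000 + 0.5631·0.0000] = 0.0000
Node d (S = 90.98): V_d = e^(−0.06)·[0.4369·0.0000 + 0.5631·59.8181] = 31.7235
Node 0 (S = 150): V_0 = e^(−0.06)·[0.4369·0.0000 + 0.5631·31.7235] = 16.8240

$16.82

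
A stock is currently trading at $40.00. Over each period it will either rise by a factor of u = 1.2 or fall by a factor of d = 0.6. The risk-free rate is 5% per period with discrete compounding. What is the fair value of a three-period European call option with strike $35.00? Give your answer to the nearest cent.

$12.43

Risk-neutral probability p = (1 + 0.05 − 0.6)/(1.2 − 0.6) = 0.4500/0.6000 = 0.7500
Terminal stock prices: S_uuu = 69.12, S_uud = 34.56, S_udd = 17.28, S_ddd = 8.64
Terminal payoffs (S − K): max(34.12, 0) = 34.12, max(-0.44, 0) = 0, max(-17.72, 0) = 0, max(-26.36, 0) = 0
Node uu (S = 57.6): V_uu = 1/1.05·[0.7500·34.1200 + 0.2500·0.0000] = 24.3714
Node ud (S = 28.8): V_ud = 1/1.05·[0.7500·0.0000 + 0.2500·0.0000] = 0.0000
Node dd (S = 14.4): V_dd = 1/1.05·[0.7500·0.0000 + 0.2500·0.0000] = 0.0000
Node u (S = 48): V_u = 1/1.05·[0.7500·24.3714 + 0.2500·0.0000] = 17.4082
Node d (S = 24): V_d = 1/1.05·[0.7500·0.0000 + 0.2500·0.0000] = 0.0000
Node 0 (S = 40): V_0 = 1/1.05·[0.7500·17.4082 + 0.2500·0.0000] = 12.4344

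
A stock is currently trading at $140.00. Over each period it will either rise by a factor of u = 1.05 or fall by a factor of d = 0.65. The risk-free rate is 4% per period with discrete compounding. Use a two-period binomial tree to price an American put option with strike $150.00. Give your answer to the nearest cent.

$10.00

Risk-neutral probability p = (1 + 0.04 − 0.65)/(1.05 − 0.65) = 0.3900/0.4000 = 0.9750
Terminal stock prices: S_uu = 154.3, S_ud = 95.55, S_dd = 59.15
Terminal payoffs (K − S): max(-4.35, 0) = 0, max(54.45, 0) = 54.45, max(90.85, 0) = 90.85
Node u (S = 147): continuation = 1/1.04·[0.9750·0.0000 + 0.0250·54.4500] = 1.3089; exercise value = 3.0000 > continuation, so V_u = 3.0000 (exercise)
Node d (S = 91): continuation = 1/1.04·[0.9750·54.4500 + 0.0250·90.8500] = 53.2308; exercise value = 59.0000 > continuation, so V_d = 59.0000 (exercise)
Node 0 (S = 140): continuation = 1/1.04·[0.9750·3.0000 + 0.0250·59.0000] = 4.2308; exercise value = 10.0000 > continuation, so V_0 = 10.0000 (exercise)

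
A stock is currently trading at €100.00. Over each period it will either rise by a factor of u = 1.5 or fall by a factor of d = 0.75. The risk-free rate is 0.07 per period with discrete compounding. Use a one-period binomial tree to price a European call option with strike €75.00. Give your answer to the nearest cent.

Risk-neutral probability p = (1 + 0.07 − 0.75)/(1.5 − 0.75) = 0.3200/0.7500 = 0.4267
Terminal stock prices: S_u = 150, S_d = 75
Terminal payoffs (S − K): max(75, 0) = 75, max(0, 0) = 0
Node 0 (S = 100): V_0 = 1/1.07·[0.4267·75.0000 + 0.5733·0.0000] = 29.9065

€29.91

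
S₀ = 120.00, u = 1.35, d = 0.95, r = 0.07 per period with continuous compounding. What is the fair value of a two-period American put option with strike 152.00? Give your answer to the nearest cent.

Risk-neutral probability p = (e^0.07 − 0.95)/(1.35 − 0.95) = 0.1225/0.4000 = 0.3063
Terminal stock prices: S_uu = 218.7, S_ud = 153.9, S_dd = 108.3
Terminal payoffs (K − S): max(-66.7, 0) = 0, max(-1.9, 0) = 0, max(43.7, 0) = 43.7
Node u (S = 162): continuation = e^(−0.07)·[0.3063·0.0000 + 0.6937·0.0000] = 0.0000; exercise value = 0.0000 ≤ continuation, so V_u = 0.0000
Node d (S = 114): continuation = e^(−0.07)·[0.3063·0.0000 + 0.6937·43.7000] = 28.2664; exercise value = 38.0000 > continuation, so V_d = 38.0000 (exercise)
Node 0 (S = 120): continuation = e^(−0.07)·[0.3063·0.0000 + 0.6937·38.0000] = 24.5795; exercise value = 32.0000 > continuation, so V_0 = 32.0000 (exercise)

32.00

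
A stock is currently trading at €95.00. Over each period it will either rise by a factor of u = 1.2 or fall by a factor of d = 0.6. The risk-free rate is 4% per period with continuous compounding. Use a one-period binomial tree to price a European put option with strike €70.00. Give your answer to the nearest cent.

Risk-neutral probability p = (e^0.04 − 0.6)/(1.2 − 0.6) = 0.4408/0.6000 = 0.7347
Terminal stock prices: S_u = 114, S_d = 57
Terminal payoffs (K − S): max(-44, 0) = 0, max(13, 0) = 13
Node 0 (S = 95): V_0 = e^(−0.04)·[0.7347·0.0000 + 0.2653·13.0000] = 3.3139

€3.31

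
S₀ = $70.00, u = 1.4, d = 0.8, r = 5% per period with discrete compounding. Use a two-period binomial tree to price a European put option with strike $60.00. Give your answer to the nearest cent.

$4.69

Risk-neutral probability p = (1 + 0.05 − 0.8)/(1.4 − 0.8) = 0.2500/0.6000 = 0.4167
Terminal stock prices: S_uu = 137.2, S_ud = 78.4, S_dd = 44.8
Terminal payoffs (K − S): max(-77.2, 0) = 0, max(-18.4, 0) = 0, max(15.2, 0) = 15.2
Node u (S = 98): V_u = 1/1.05·[0.4167·0.0000 + 0.5833·0.0000] = 0.0000
Node d (S = 56): V_d = 1/1.05·[0.4167·0.0000 + 0.5833·15.2000] = 8.4444
Node 0 (S = 70): V_0 = 1/1.05·[0.4167·0.0000 + 0.5833·8.4444] = 4.6914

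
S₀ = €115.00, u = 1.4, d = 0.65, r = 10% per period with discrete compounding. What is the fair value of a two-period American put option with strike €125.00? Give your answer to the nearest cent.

€22.31

Risk-neutral probability p = (1 + 0.1 − 0.65)/(1.4 − 0.65) = 0.4500/0.7500 = 0.6000
Terminal stock prices: S_uu = 225.4, S_ud = 104.7, S_dd = 48.59
Terminal payoffs (K − S): max(-100.4, 0) = 0, max(20.35, 0) = 20.35, max(76.41, 0) = 76.41
Node u (S = 161): continuation = 1/1.1·[0.6000·0.0000 + 0.4000·20.3500] = 7.4000; exercise value = 0.0000 ≤ continuation, so V_u = 7.4000
Node d (S = 74.75): continuation = 1/1.1·[0.6000·20.3500 + 0.4000·76.4125] = 38.8864; exercise value = 50.2500 > continuation, so V_d = 50.2500 (exercise)
Node 0 (S = 115): continuation = 1/1.1·[0.6000·7.4000 + 0.4000·50.2500] = 22.3091; exercise value = 10.0000 ≤ continuation, so V_0 = 22.3091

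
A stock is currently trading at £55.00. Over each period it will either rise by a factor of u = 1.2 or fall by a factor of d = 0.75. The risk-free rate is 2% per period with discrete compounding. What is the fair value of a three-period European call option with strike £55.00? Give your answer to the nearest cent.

£9.94

Risk-neutral probability p = (1 + 0.02 − 0.75)/(1.2 − 0.75) = 0.2700/0.4500 = 0.6000
Terminal stock prices: S_uuu = 95.04, S_uud = 59.4, S_udd = 37.12, S_ddd = 23.2
Terminal payoffs (S − K): max(40.04, 0) = 40.04, max(4.4, 0) = 4.4, max(-17.88, 0) = 0, max(-31.8, 0) = 0
Node uu (S = 79.2): V_uu = 1/1.02·[0.6000·40.0400 + 0.4000·4.4000] = 25.2784
Node ud (S = 49.5): V_ud = 1/1.02·[0.6000·4.4000 + 0.4000·0.0000] = 2.5882
Node dd (S = 30.94): V_dd = 1/1.02·[0.6000·0.0000 + 0.4000·0.0000] = 0.0000
Node u (S = 66): V_u = 1/1.02·[0.6000·25.2784 + 0.4000·2.5882] = 15.8847
Node d (S = 41.25): V_d = 1/1.02·[0.6000·2.5882 + 0.4000·0.0000] = 1.5225
Node 0 (S = 55): V_0 = 1/1.02·[0.6000·15.8847 + 0.4000·1.5225] = 9.9410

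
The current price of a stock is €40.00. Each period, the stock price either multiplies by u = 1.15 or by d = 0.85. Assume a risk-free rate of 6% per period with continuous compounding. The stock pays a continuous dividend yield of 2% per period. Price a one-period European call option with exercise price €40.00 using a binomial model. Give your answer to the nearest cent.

€3.59

Per-period risk-free factor R = e^0.06 = 1.0618; dividend-adjusted growth = e^(0.06−0.02) = 1.0408.
Risk-neutral probability p = (1.0408 − 0.85)/(1.15 − 0.85) = 0.1908/0.3000 = 0.6360
Terminal stock prices: S_u = 46, S_d = 34
Terminal payoffs (S − K): max(6, 0) = 6, max(-6, 0) = 0
Node 0 (S = 40): V_0 = e^(−0.06)·[0.6360·6.0000 + 0.3640·0.0000] = 3.5940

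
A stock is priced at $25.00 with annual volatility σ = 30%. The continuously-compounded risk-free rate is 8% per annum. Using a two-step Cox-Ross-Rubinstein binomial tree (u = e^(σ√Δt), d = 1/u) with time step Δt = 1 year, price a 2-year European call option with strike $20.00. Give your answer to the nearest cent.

$8.98

CRR parameters: u = e^(σ√Δt) = e^(0.3·√1) = 1.3499, d = 1/u = 0.7408
Per-period rate: rΔt = 0.08·1 = 0.08, so R = e^0.08 = 1.0833
Risk-neutral probability p = (e^0.08 − 0.7408)/(1.3499 − 0.7408) = 0.3425/0.6090 = 0.5623
Terminal stock prices: S_uu = 45.55, S_ud = 25, S_dd = 13.72
Terminal payoffs (S − K): max(25.55, 0) = 25.55, max(5, 0) = 5, max(-6.28, 0) = 0
Node u (S = 33.75): V_u = e^(−0.08)·[0.5623·25.5530 + 0.4377·5.0000] = 15.2841
Node d (S = 18.52): V_d = e^(−0.08)·[0.5623·5.0000 + 0.4377·0.0000] = 2.5954
Node 0 (S = 25): V_0 = e^(−0.08)·[0.5623·15.2841 + 0.4377·2.5954] = 8.9823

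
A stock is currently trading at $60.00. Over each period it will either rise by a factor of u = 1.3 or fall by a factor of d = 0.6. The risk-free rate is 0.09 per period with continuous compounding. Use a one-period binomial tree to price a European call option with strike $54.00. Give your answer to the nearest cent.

$15.48

Risk-neutral probability p = (e^0.09 − 0.6)/(1.3 − 0.6) = 0.4942/0.7000 = 0.7060
Terminal stock prices: S_u = 78, S_d = 36
Terminal payoffs (S − K): max(24, 0) = 24, max(-18, 0) = 0
Node 0 (S = 60): V_0 = e^(−0.09)·[0.7060·24.0000 + 0.2940·0.0000] = 15.4848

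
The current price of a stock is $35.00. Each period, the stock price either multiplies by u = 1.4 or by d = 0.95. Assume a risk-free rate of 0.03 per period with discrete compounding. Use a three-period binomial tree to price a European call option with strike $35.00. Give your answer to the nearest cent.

$5.51

Risk-neutral probability p = (1 + 0.03 − 0.95)/(1.4 − 0.95) = 0.0800/0.4500 = 0.1778
Terminal stock prices: S_uuu = 96.04, S_uud = 65.17, S_udd = 44.22, S_ddd = 30.01
Terminal payoffs (S − K): max(61.04, 0) = 61.04, max(30.17, 0) = 30.17, max(9.222, 0) = 9.222, max(-4.992, 0) = 0
Node uu (S = 68.6): V_uu = 1/1.03·[0.1778·61.0400 + 0.8222·30.1700] = 34.6194
Node ud (S = 46.55): V_ud = 1/1.03·[0.1778·30.1700 + 0.8222·9.2225] = 12.5694
Node dd (S = 31.59): V_dd = 1/1.03·[0.1778·9.2225 + 0.8222·0.0000] = 1.5918
Node u (S = 49): V_u = 1/1.03·[0.1778·34.6194 + 0.8222·12.5694] = 16.0091
Node d (S = 33.25): V_d = 1/1.03·[0.1778·12.5694 + 0.8222·1.5918] = 3.4402
Node 0 (S = 35): V_0 = 1/1.03·[0.1778·16.0091 + 0.8222·3.4402] = 5.5094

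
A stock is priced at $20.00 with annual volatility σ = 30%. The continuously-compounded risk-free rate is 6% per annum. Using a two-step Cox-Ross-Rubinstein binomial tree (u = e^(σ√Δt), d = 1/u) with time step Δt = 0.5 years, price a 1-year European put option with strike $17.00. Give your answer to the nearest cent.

CRR parameters: u = e^(σ√Δt) = e^(0.3·√0.5) = 1.2363, d = 1/u = 0.8089
Per-period rate: rΔt = 0.06·0.5 = 0.03, so R = e^0.03 = 1.0305
Risk-neutral probability p = (e^0.03 − 0.8089)/(1.2363 − 0.8089) = 0.2216/0.4275 = 0.5184
Terminal stock prices: S_uu = 30.57, S_ud = 20, S_dd = 13.09
Terminal payoffs (K − S): max(-13.57, 0) = 0, max(-3, 0) = 0, max(3.915, 0) = 3.915
Node u (S = 24.73): V_u = e^(−0.03)·[0.5184·0.0000 + 0.4816·0.0000] = 0.0000
Node d (S = 16.18): V_d = e^(−0.03)·[0.5184·0.0000 + 0.4816·3.9150] = 1.8297
Node 0 (S = 20): V_0 = e^(−0.03)·[0.5184·0.0000 + 0.4816·1.8297] = 0.8551

$0.86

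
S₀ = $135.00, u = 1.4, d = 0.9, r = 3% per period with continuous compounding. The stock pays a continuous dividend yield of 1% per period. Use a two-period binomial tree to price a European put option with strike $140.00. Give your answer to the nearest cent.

Per-period risk-free factor R = e^0.03 = 1.0305; dividend-adjusted growth = e^(0.03−0.01) = 1.0202.
Risk-neutral probability p = (1.0202 − 0.9)/(1.4 − 0.9) = 0.1202/0.5000 = 0.2404
Terminal stock prices: S_uu = 264.6, S_ud = 170.1, S_dd = 109.4
Terminal payoffs (K − S): max(-124.6, 0) = 0, max(-30.1, 0) = 0, max(30.65, 0) = 30.65
Node u (S = 189): V_u = e^(−0.03)·[0.2404·0.0000 + 0.7596·0.0000] = 0.0000
Node d (S = 121.5): V_d = e^(−0.03)·[0.2404·0.0000 + 0.7596·30.6500] = 22.5936
Node 0 (S = 135): V_0 = e^(−0.03)·[0.2404·0.0000 + 0.7596·22.5936] = 16.6548

$16.65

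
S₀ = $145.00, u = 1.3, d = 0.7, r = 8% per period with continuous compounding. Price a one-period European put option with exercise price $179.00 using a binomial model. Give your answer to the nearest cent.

$25.84

Risk-neutral probability p = (e^0.08 − 0.7)/(1.3 − 0.7) = 0.3833/0.6000 = 0.6388
Terminal stock prices: S_u = 188.5, S_d = 101.5
Terminal payoffs (K − S): max(-9.5, 0) = 0, max(77.5, 0) = 77.5
Node 0 (S = 145): V_0 = e^(−0.08)·[0.6388·0.0000 + 0.3612·77.5000] = 25.8400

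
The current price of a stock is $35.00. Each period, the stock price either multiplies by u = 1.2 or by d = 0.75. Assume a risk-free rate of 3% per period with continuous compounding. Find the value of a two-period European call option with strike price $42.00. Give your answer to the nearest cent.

$3.07

Risk-neutral probability p = (e^0.03 − 0.75)/(1.2 − 0.75) = 0.2805/0.4500 = 0.6232
Terminal stock prices: S_uu = 50.4, S_ud = 31.5, S_dd = 19.69
Terminal payoffs (S − K): max(8.4, 0) = 8.4, max(-10.5, 0) = 0, max(-22.31, 0) = 0
Node u (S = 42): V_u = e^(−0.03)·[0.6232·8.4000 + 0.3768·0.0000] = 5.0804
Node d (S = 26.25): V_d = e^(−0.03)·[0.6232·0.0000 + 0.3768·0.0000] = 0.0000
Node 0 (S = 35): V_0 = e^(−0.03)·[0.6232·5.0804 + 0.3768·0.0000] = 3.0727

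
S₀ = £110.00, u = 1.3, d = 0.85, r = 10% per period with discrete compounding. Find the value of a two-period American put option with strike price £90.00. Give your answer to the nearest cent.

£1.72

Risk-neutral probability p = (1 + 0.1 − 0.85)/(1.3 − 0.85) = 0.2500/0.4500 = 0.5556
Terminal stock prices: S_uu = 185.9, S_ud = 121.5, S_dd = 79.47
Terminal payoffs (K − S): max(-95.9, 0) = 0, max(-31.55, 0) = 0, max(10.53, 0) = 10.53
Node u (S = 143): continuation = 1/1.1·[0.5556·0.0000 + 0.4444·0.0000] = 0.0000; exercise value = 0.0000 ≤ continuation, so V_u = 0.0000
Node d (S = 93.5): continuation = 1/1.1·[0.5556·0.0000 + 0.4444·10.5250] = 4.2525; exercise value = 0.0000 ≤ continuation, so V_d = 4.2525
Node 0 (S = 110): continuation = 1/1.1·[0.5556·0.0000 + 0.4444·4.2525] = 1.7182; exercise value = 0.0000 ≤ continuation, so V_0 = 1.7182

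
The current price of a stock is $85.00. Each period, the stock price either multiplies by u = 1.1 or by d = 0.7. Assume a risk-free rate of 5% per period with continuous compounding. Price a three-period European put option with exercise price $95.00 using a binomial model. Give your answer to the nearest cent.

Risk-neutral probability p = (e^0.05 − 0.7)/(1.1 − 0.7) = 0.3513/0.4000 = 0.8782
Terminal stock prices: S_uuu = 113.1, S_uud = 72, S_udd = 45.81, S_ddd = 29.15
Terminal payoffs (K − S): max(-18.14, 0) = 0, max(23, 0) = 23, max(49.19, 0) = 49.19, max(65.84, 0) = 65.84
Node uu (S = 102.9): V_uu = e^(−0.05)·[0.8782·0.0000 + 0.1218·23.0050] = 2.6658
Node ud (S = 65.45): V_ud = e^(−0.05)·[0.8782·23.0050 + 0.1218·49.1850] = 24.9168
Node dd (S = 41.65): V_dd = e^(−0.05)·[0.8782·49.1850 + 0.1218·65.8450] = 48.7168
Node u (S = 93.5): V_u = e^(−0.05)·[0.8782·2.6658 + 0.1218·24.9168] = 5.1143
Node d (S = 59.5): V_d = e^(−0.05)·[0.8782·24.9168 + 0.1218·48.7168] = 26.4596
Node 0 (S = 85): V_0 = e^(−0.05)·[0.8782·5.1143 + 0.1218·26.4596] = 7.3384

$7.34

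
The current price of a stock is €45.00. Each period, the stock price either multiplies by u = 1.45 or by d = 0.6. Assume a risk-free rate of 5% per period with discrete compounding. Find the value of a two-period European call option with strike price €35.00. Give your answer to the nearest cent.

Risk-neutral probability p = (1 + 0.05 − 0.6)/(1.45 − 0.6) = 0.4500/0.8500 = 0.5294
Terminal stock prices: S_uu = 94.61, S_ud = 39.15, S_dd = 16.2
Terminal payoffs (S − K): max(59.61, 0) = 59.61, max(4.15, 0) = 4.15, max(-18.8, 0) = 0
Node u (S = 65.25): V_u = 1/1.05·[0.5294·59.6125 + 0.4706·4.1500] = 31.9167
Node d (S = 27): V_d = 1/1.05·[0.5294·4.1500 + 0.4706·0.0000] = 2.0924
Node 0 (S = 45): V_0 = 1/1.05·[0.5294·31.9167 + 0.4706·2.0924] = 17.0302

€17.03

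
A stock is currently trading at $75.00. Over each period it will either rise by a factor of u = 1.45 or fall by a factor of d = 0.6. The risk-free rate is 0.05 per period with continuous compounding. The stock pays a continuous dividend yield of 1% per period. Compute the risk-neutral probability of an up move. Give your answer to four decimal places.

p = 0.5186

Per-period risk-free factor R = e^0.05 = 1.0513; dividend-adjusted growth = e^(0.05−0.01) = 1.0408.
Risk-neutral probability p = (1.0408 − 0.6)/(1.45 − 0.6) = 0.4408/0.8500 = 0.5186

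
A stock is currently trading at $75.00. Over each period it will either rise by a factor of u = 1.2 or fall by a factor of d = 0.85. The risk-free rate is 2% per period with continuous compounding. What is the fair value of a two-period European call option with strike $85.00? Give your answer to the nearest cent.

Risk-neutral probability p = (e^0.02 − 0.85)/(1.2 − 0.85) = 0.1702/0.3500 = 0.4863
Terminal stock prices: S_uu = 108, S_ud = 76.5, S_dd = 54.19
Terminal payoffs (S − K): max(23, 0) = 23, max(-8.5, 0) = 0, max(-30.81, 0) = 0
Node u (S = 90): V_u = e^(−0.02)·[0.4863·23.0000 + 0.5137·0.0000] = 10.9632
Node d (S = 63.75): V_d = e^(−0.02)·[0.4863·0.0000 + 0.5137·0.0000] = 0.0000
Node 0 (S = 75): V_0 = e^(−0.02)·[0.4863·10.9632 + 0.5137·0.0000] = 5.2257

$5.23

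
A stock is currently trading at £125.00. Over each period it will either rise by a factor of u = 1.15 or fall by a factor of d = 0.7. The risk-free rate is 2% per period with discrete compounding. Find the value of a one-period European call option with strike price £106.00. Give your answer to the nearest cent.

£26.32

Risk-neutral probability p = (1 + 0.02 − 0.7)/(1.15 − 0.7) = 0.3200/0.4500 = 0.7111
Terminal stock prices: S_u = 143.8, S_d = 87.5
Terminal payoffs (S − K): max(37.75, 0) = 37.75, max(-18.5, 0) = 0
Node 0 (S = 125): V_0 = 1/1.02·[0.7111·37.7500 + 0.2889·0.0000] = 26.3181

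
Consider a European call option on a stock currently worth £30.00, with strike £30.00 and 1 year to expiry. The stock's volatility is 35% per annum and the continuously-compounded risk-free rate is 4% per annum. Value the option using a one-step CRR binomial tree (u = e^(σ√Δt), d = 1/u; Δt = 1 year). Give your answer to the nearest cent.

£5.68

CRR parameters: u = e^(σ√Δt) = e^(0.35·√1) = 1.4191, d = 1/u = 0.7047
Per-period rate: rΔt = 0.04·1 = 0.04, so R = e^0.04 = 1.0408
Risk-neutral probability p = (e^0.04 − 0.7047)/(1.4191 − 0.7047) = 0.3361/0.7144 = 0.4705
Terminal stock prices: S_u = 42.57, S_d = 21.14
Terminal payoffs (S − K): max(12.57, 0) = 12.57, max(-8.859, 0) = 0
Node 0 (S = 30): V_0 = e^(−0.04)·[0.4705·12.5720 + 0.5295·0.0000] = 5.6833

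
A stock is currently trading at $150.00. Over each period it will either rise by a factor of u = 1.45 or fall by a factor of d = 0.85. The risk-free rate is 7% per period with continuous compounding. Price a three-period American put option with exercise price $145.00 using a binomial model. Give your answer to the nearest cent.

Risk-neutral probability p = (e^0.07 − 0.85)/(1.45 − 0.85) = 0.2225/0.6000 = 0.3708
Terminal stock prices: S_uuu = 457.3, S_uud = 268.1, S_udd = 157.1, S_ddd = 92.12
Terminal payoffs (K − S): max(-312.3, 0) = 0, max(-123.1, 0) = 0, max(-12.14, 0) = 0, max(52.88, 0) = 52.88
Node uu (S = 315.4): continuation = e^(−0.07)·[0.3708·0.0000 + 0.6292·0.0000] = 0.0000; exercise value = 0.0000 ≤ continuation, so V_uu = 0.0000
Node ud (S = 184.9): continuation = e^(−0.07)·[0.3708·0.0000 + 0.6292·0.0000] = 0.0000; exercise value = 0.0000 ≤ continuation, so V_ud = 0.0000
Node dd (S = 108.4): continuation = e^(−0.07)·[0.3708·0.0000 + 0.6292·52.8813] = 31.0211; exercise value = 36.6250 > continuation, so V_dd = 36.6250 (exercise)
Node u (S = 217.5): continuation = e^(−0.07)·[0.3708·0.0000 + 0.6292·0.0000] = 0.0000; exercise value = 0.0000 ≤ continuation, so V_u = 0.0000
Node d (S = 127.5): continuation = e^(−0.07)·[0.3708·0.0000 + 0.6292·36.6250] = 21.4849; exercise value = 17.5000 ≤ continuation, so V_d = 21.4849
Node 0 (S = 150): continuation = e^(−0.07)·[0.3708·0.0000 + 0.6292·21.4849] = 12.6034; exercise value = 0.0000 ≤ continuation, so V_0 = 12.6034

$12.60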